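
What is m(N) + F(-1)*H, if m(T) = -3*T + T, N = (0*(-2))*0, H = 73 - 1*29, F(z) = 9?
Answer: 396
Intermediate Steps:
H = 44 (H = 73 - 29 = 44)
N = 0 (N = 0*0 = 0)
m(T) = -2*T
m(N) + F(-1)*H = -2*0 + 9*44 = 0 + 396 = 396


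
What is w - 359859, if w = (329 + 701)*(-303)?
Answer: -671949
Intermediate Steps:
w = -312090 (w = 1030*(-303) = -312090)
w - 359859 = -312090 - 359859 = -671949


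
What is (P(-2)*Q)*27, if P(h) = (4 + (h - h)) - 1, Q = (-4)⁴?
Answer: 20736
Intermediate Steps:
Q = 256
P(h) = 3 (P(h) = (4 + 0) - 1 = 4 - 1 = 3)
(P(-2)*Q)*27 = (3*256)*27 = 768*27 = 20736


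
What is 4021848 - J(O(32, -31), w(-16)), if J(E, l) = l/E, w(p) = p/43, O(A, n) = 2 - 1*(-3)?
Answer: 864697336/215 ≈ 4.0218e+6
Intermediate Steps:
O(A, n) = 5 (O(A, n) = 2 + 3 = 5)
w(p) = p/43 (w(p) = p*(1/43) = p/43)
4021848 - J(O(32, -31), w(-16)) = 4021848 - (1/43)*(-16)/5 = 4021848 - (-16)/(43*5) = 4021848 - 1*(-16/215) = 4021848 + 16/215 = 864697336/215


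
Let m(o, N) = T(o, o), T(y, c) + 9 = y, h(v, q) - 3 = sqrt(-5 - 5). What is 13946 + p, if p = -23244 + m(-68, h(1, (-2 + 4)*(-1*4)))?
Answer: -9375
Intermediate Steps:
h(v, q) = 3 + I*sqrt(10) (h(v, q) = 3 + sqrt(-5 - 5) = 3 + sqrt(-10) = 3 + I*sqrt(10))
T(y, c) = -9 + y
m(o, N) = -9 + o
p = -23321 (p = -23244 + (-9 - 68) = -23244 - 77 = -23321)
13946 + p = 13946 - 23321 = -9375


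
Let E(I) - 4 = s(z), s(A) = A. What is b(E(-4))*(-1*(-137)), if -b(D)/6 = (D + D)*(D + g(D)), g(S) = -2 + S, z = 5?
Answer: -236736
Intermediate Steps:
E(I) = 9 (E(I) = 4 + 5 = 9)
b(D) = -12*D*(-2 + 2*D) (b(D) = -6*(D + D)*(D + (-2 + D)) = -6*2*D*(-2 + 2*D) = -12*D*(-2 + 2*D))
b(E(-4))*(-1*(-137)) = (24*9*(1 - 1*9))*(-1*(-137)) = (24*9*(1 - 9))*137 = (24*9*(-8))*137 = -1728*137 = -236736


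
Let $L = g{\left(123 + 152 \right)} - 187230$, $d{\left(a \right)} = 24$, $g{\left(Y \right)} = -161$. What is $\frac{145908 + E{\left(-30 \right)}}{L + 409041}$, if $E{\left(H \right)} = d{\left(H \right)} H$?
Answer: $\frac{72594}{110825} \approx 0.65503$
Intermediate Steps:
$E{\left(H \right)} = 24 H$
$L = -187391$ ($L = -161 - 187230 = -187391$)
$\frac{145908 + E{\left(-30 \right)}}{L + 409041} = \frac{145908 + 24 \left(-30\right)}{-187391 + 409041} = \frac{145908 - 720}{221650} = 145188 \cdot \frac{1}{221650} = \frac{72594}{110825}$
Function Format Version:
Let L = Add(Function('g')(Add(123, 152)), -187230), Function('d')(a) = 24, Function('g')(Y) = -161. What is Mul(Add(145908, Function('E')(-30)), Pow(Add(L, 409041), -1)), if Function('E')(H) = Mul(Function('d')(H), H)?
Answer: Rational(72594, 110825) ≈ 0.65503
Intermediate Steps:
Function('E')(H) = Mul(24, H)
L = -187391 (L = Add(-161, -187230) = -187391)
Mul(Add(145908, Function('E')(-30)), Pow(Add(L, 409041), -1)) = Mul(Add(145908, Mul(24, -30)), Pow(Add(-187391, 409041), -1)) = Mul(Add(145908, -720), Pow(221650, -1)) = Mul(145188, Rational(1, 221650)) = Rational(72594, 110825)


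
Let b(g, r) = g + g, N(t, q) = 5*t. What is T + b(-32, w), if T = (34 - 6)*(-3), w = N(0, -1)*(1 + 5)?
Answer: -148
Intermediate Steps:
w = 0 (w = (5*0)*(1 + 5) = 0*6 = 0)
T = -84 (T = 28*(-3) = -84)
b(g, r) = 2*g
T + b(-32, w) = -84 + 2*(-32) = -84 - 64 = -148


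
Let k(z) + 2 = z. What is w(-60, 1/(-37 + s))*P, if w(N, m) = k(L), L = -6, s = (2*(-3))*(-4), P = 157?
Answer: -1256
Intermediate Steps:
s = 24 (s = -6*(-4) = 24)
k(z) = -2 + z
w(N, m) = -8 (w(N, m) = -2 - 6 = -8)
w(-60, 1/(-37 + s))*P = -8*157 = -1256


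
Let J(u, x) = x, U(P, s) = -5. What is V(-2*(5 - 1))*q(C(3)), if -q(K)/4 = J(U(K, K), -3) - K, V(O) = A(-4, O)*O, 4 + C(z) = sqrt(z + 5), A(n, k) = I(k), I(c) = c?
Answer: -256 + 512*sqrt(2) ≈ 468.08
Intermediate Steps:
A(n, k) = k
C(z) = -4 + sqrt(5 + z) (C(z) = -4 + sqrt(z + 5) = -4 + sqrt(5 + z))
V(O) = O**2 (V(O) = O*O = O**2)
q(K) = 12 + 4*K (q(K) = -4*(-3 - K) = 12 + 4*K)
V(-2*(5 - 1))*q(C(3)) = (-2*(5 - 1))**2*(12 + 4*(-4 + sqrt(5 + 3))) = (-2*4)**2*(12 + 4*(-4 + sqrt(8))) = (-8)**2*(12 + 4*(-4 + 2*sqrt(2))) = 64*(12 + (-16 + 8*sqrt(2))) = 64*(-4 + 8*sqrt(2)) = -256 + 512*sqrt(2)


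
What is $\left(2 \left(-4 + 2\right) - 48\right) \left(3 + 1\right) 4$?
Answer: $-832$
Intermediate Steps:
$\left(2 \left(-4 + 2\right) - 48\right) \left(3 + 1\right) 4 = \left(2 \left(-2\right) - 48\right) 4 \cdot 4 = \left(-4 - 48\right) 16 = \left(-52\right) 16 = -832$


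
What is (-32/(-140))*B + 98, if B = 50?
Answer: 766/7 ≈ 109.43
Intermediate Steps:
(-32/(-140))*B + 98 = -32/(-140)*50 + 98 = -32*(-1/140)*50 + 98 = (8/35)*50 + 98 = 80/7 + 98 = 766/7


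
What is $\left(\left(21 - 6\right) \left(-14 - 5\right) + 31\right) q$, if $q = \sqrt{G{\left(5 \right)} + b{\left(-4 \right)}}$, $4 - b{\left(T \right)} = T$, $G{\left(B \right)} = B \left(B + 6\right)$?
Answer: $- 762 \sqrt{7} \approx -2016.1$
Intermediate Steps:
$G{\left(B \right)} = B \left(6 + B\right)$
$b{\left(T \right)} = 4 - T$
$q = 3 \sqrt{7}$ ($q = \sqrt{5 \left(6 + 5\right) + \left(4 - -4\right)} = \sqrt{5 \cdot 11 + \left(4 + 4\right)} = \sqrt{55 + 8} = \sqrt{63} = 3 \sqrt{7} \approx 7.9373$)
$\left(\left(21 - 6\right) \left(-14 - 5\right) + 31\right) q = \left(\left(21 - 6\right) \left(-14 - 5\right) + 31\right) 3 \sqrt{7} = \left(15 \left(-19\right) + 31\right) 3 \sqrt{7} = \left(-285 + 31\right) 3 \sqrt{7} = - 254 \cdot 3 \sqrt{7} = - 762 \sqrt{7}$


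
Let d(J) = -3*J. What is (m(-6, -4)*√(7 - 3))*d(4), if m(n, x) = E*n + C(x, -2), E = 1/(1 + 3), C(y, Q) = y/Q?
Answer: -12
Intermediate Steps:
E = ¼ (E = 1/4 = ¼ ≈ 0.25000)
m(n, x) = -x/2 + n/4 (m(n, x) = n/4 + x/(-2) = n/4 + x*(-½) = n/4 - x/2 = -x/2 + n/4)
(m(-6, -4)*√(7 - 3))*d(4) = ((-½*(-4) + (¼)*(-6))*√(7 - 3))*(-3*4) = ((2 - 3/2)*√4)*(-12) = ((½)*2)*(-12) = 1*(-12) = -12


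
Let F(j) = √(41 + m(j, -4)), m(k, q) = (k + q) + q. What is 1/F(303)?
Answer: √21/84 ≈ 0.054554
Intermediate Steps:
m(k, q) = k + 2*q
F(j) = √(33 + j) (F(j) = √(41 + (j + 2*(-4))) = √(41 + (j - 8)) = √(41 + (-8 + j)) = √(33 + j))
1/F(303) = 1/(√(33 + 303)) = 1/(√336) = 1/(4*√21) = √21/84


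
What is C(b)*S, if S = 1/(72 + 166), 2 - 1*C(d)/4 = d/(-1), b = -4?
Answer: -4/119 ≈ -0.033613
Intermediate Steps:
C(d) = 8 + 4*d (C(d) = 8 - 4*d/(-1) = 8 - 4*d*(-1) = 8 - (-4)*d = 8 + 4*d)
S = 1/238 ≈ 0.0042017
C(b)*S = (8 + 4*(-4))*(1/238) = (8 - 16)*(1/238) = -8*1/238 = -4/119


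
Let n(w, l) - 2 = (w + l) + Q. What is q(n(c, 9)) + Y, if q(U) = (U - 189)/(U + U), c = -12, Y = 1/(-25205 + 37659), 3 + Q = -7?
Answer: 1245411/136994 ≈ 9.0910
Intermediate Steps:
Q = -10 (Q = -3 - 7 = -10)
Y = 1/12454 ≈ 8.0295e-5
n(w, l) = -8 + l + w (n(w, l) = 2 + ((w + l) - 10) = 2 + ((l + w) - 10) = 2 + (-10 + l + w) = -8 + l + w)
q(U) = (-189 + U)/(2*U) (q(U) = (-189 + U)/((2*U)) = (-189 + U)*(1/(2*U)) = (-189 + U)/(2*U))
q(n(c, 9)) + Y = (-189 + (-8 + 9 - 12))/(2*(-8 + 9 - 12)) + 1/12454 = (½)*(-189 - 11)/(-11) + 1/12454 = (½)*(-1/11)*(-200) + 1/12454 = 100/11 + 1/12454 = 1245411/136994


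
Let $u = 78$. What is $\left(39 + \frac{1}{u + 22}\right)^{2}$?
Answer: $\frac{15217801}{10000} \approx 1521.8$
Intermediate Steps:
$\left(39 + \frac{1}{u + 22}\right)^{2} = \left(39 + \frac{1}{78 + 22}\right)^{2} = \left(39 + \frac{1}{100}\right)^{2} = \left(\frac{3901}{100}\right)^{2} = \frac{15217801}{10000}$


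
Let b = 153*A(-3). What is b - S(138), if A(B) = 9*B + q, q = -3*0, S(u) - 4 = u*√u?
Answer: -4135 - 138*√138 ≈ -5756.1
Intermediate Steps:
S(u) = 4 + u^(3/2) (S(u) = 4 + u*√u = 4 + u^(3/2))
q = 0
A(B) = 9*B (A(B) = 9*B + 0 = 9*B)
b = -4131 (b = 153*(9*(-3)) = 153*(-27) = -4131)
b - S(138) = -4131 - (4 + 138^(3/2)) = -4131 - (4 + 138*√138) = -4131 + (-4 - 138*√138) = -4135 - 138*√138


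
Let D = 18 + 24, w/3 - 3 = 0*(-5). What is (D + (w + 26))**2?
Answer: 5929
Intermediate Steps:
w = 9 (w = 9 + 3*(0*(-5)) = 9 + 3*0 = 9 + 0 = 9)
D = 42
(D + (w + 26))**2 = (42 + (9 + 26))**2 = (42 + 35)**2 = 77**2 = 5929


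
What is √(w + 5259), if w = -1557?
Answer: √3702 ≈ 60.844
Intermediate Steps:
√(w + 5259) = √(-1557 + 5259) = √3702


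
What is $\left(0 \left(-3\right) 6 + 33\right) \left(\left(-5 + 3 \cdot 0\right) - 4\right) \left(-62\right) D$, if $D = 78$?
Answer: $1436292$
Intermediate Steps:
$\left(0 \left(-3\right) 6 + 33\right) \left(\left(-5 + 3 \cdot 0\right) - 4\right) \left(-62\right) D = \left(0 \left(-3\right) 6 + 33\right) \left(\left(-5 + 3 \cdot 0\right) - 4\right) \left(-62\right) 78 = \left(0 \cdot 6 + 33\right) \left(\left(-5 + 0\right) - 4\right) \left(-62\right) 78 = \left(0 + 33\right) \left(-5 - 4\right) \left(-62\right) 78 = 33 \left(-9\right) \left(-62\right) 78 = \left(-297\right) \left(-62\right) 78 = 18414 \cdot 78 = 1436292$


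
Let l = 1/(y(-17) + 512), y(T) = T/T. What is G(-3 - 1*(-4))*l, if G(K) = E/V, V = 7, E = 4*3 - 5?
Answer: 1/513 ≈ 0.0019493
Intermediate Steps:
y(T) = 1
E = 7 (E = 12 - 5 = 7)
l = 1/513 (l = 1/(1 + 512) = 1/513 ≈ 0.0019493)
G(K) = 1 (G(K) = 7/7 = 7*(⅐) = 1)
G(-3 - 1*(-4))*l = 1*(1/513) = 1/513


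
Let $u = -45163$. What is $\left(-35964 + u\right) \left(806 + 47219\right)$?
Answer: $-3896124175$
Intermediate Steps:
$\left(-35964 + u\right) \left(806 + 47219\right) = \left(-35964 - 45163\right) \left(806 + 47219\right) = \left(-81127\right) 48025 = -3896124175$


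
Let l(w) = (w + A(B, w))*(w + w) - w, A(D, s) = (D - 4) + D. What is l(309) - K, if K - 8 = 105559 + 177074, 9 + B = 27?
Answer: -72212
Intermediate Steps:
B = 18 (B = -9 + 27 = 18)
A(D, s) = -4 + 2*D (A(D, s) = (-4 + D) + D = -4 + 2*D)
l(w) = -w + 2*w*(32 + w) (l(w) = (w + (-4 + 2*18))*(w + w) - w = (w + (-4 + 36))*(2*w) - w = (w + 32)*(2*w) - w = (32 + w)*(2*w) - w = 2*w*(32 + w) - w = -w + 2*w*(32 + w))
K = 282641 (K = 8 + (105559 + 177074) = 8 + 282633 = 282641)
l(309) - K = 309*(63 + 2*309) - 1*282641 = 309*(63 + 618) - 282641 = 309*681 - 282641 = 210429 - 282641 = -72212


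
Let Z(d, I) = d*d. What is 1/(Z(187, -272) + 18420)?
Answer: 1/53389 ≈ 1.8730e-5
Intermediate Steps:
Z(d, I) = d²
1/(Z(187, -272) + 18420) = 1/(187² + 18420) = 1/(34969 + 18420) = 1/53389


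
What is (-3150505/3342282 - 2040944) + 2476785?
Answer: 1456700378657/3342282 ≈ 4.3584e+5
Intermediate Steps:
(-3150505/3342282 - 2040944) + 2476785 = -6821413544713/3342282 + 2476785 = 1456700378657/3342282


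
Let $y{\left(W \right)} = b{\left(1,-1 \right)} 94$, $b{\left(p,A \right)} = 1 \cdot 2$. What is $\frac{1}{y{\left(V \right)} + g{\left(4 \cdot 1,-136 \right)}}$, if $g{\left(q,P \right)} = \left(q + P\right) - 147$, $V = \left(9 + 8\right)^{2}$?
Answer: $- \frac{1}{91} \approx -0.010989$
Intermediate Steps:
$V = 289$ ($V = 17^{2} = 289$)
$b{\left(p,A \right)} = 2$
$g{\left(q,P \right)} = -147 + P + q$ ($g{\left(q,P \right)} = \left(P + q\right) - 147 = -147 + P + q$)
$y{\left(W \right)} = 188$ ($y{\left(W \right)} = 2 \cdot 94 = 188$)
$\frac{1}{y{\left(V \right)} + g{\left(4 \cdot 1,-136 \right)}} = \frac{1}{188 - 279} = \frac{1}{-91} = - \frac{1}{91}$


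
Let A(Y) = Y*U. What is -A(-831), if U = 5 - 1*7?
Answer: -1662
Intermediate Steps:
U = -2 (U = 5 - 7 = -2)
A(Y) = -2*Y (A(Y) = Y*(-2) = -2*Y)
-A(-831) = -(-2)*(-831) = -1*1662 = -1662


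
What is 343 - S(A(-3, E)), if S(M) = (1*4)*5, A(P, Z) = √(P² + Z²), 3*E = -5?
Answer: 323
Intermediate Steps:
E = -5/3 (E = (⅓)*(-5) = -5/3 ≈ -1.6667)
S(M) = 20 (S(M) = 4*5 = 20)
343 - S(A(-3, E)) = 343 - 1*20 = 343 - 20 = 323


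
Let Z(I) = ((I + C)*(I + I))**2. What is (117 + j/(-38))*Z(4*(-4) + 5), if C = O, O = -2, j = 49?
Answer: 179828506/19 ≈ 9.4647e+6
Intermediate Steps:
C = -2
Z(I) = 4*I**2*(-2 + I)**2 (Z(I) = ((I - 2)*(I + I))**2 = ((-2 + I)*(2*I))**2 = (2*I*(-2 + I))**2 = 4*I**2*(-2 + I)**2)
(117 + j/(-38))*Z(4*(-4) + 5) = (117 + 49/(-38))*(4*(4*(-4) + 5)**2*(-2 + (4*(-4) + 5))**2) = (117 + 49*(-1/38))*(4*(-16 + 5)**2*(-2 + (-16 + 5))**2) = (117 - 49/38)*(4*(-11)**2*(-2 - 11)**2) = 4397*(4*121*(-13)**2)/38 = 4397*(4*121*169)/38 = (4397/38)*81796 = 179828506/19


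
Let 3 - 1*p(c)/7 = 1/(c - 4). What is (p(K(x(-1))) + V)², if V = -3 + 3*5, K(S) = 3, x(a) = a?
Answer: 1600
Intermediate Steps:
V = 12 (V = -3 + 15 = 12)
p(c) = 21 - 7/(-4 + c) (p(c) = 21 - 7/(c - 4) = 21 - 7/(-4 + c))
(p(K(x(-1))) + V)² = (7*(-13 + 3*3)/(-4 + 3) + 12)² = (7*(-13 + 9)/(-1) + 12)² = (7*(-1)*(-4) + 12)² = (28 + 12)² = 40² = 1600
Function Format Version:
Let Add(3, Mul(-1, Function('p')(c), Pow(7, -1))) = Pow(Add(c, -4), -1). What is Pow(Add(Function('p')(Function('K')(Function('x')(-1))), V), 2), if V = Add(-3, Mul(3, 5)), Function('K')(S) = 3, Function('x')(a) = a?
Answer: 1600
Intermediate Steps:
V = 12 (V = Add(-3, 15) = 12)
Function('p')(c) = Add(21, Mul(-7, Pow(Add(-4, c), -1))) (Function('p')(c) = Add(21, Mul(-7, Pow(Add(c, -4), -1))) = Add(21, Mul(-7, Pow(Add(-4, c), -1))))
Pow(Add(Function('p')(Function('K')(Function('x')(-1))), V), 2) = Pow(Add(Mul(7, Pow(Add(-4, 3), -1), Add(-13, Mul(3, 3))), 12), 2) = Pow(Add(Mul(7, Pow(-1, -1), Add(-13, 9)), 12), 2) = Pow(Add(Mul(7, -1, -4), 12), 2) = Pow(Add(28, 12), 2) = Pow(40, 2) = 1600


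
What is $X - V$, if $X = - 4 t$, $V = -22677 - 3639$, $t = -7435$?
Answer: $56056$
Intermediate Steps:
$V = -26316$
$X = 29740$ ($X = \left(-4\right) \left(-7435\right) = 29740$)
$X - V = 29740 - -26316 = 29740 + 26316 = 56056$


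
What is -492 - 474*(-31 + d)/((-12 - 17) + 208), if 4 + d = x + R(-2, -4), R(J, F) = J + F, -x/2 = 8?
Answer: -61050/179 ≈ -341.06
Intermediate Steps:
x = -16 (x = -2*8 = -16)
R(J, F) = F + J
d = -26 (d = -4 + (-16 + (-4 - 2)) = -4 + (-16 - 6) = -4 - 22 = -26)
-492 - 474*(-31 + d)/((-12 - 17) + 208) = -492 - 474*(-31 - 26)/((-12 - 17) + 208) = -492 - (-27018)/(-29 + 208) = -492 - (-27018)/179 = -492 - 474*(-57/179) = -492 + 27018/179 = -61050/179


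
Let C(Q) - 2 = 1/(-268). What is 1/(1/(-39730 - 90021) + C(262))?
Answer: 34773268/69416517 ≈ 0.50094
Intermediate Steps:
C(Q) = 535/268 (C(Q) = 2 + 1/(-268) = 2 - 1/268 = 535/268)
1/(1/(-39730 - 90021) + C(262)) = 1/(1/(-39730 - 90021) + 535/268) = 1/(1/(-129751) + 535/268) = 1/(-1/129751 + 535/268) = 1/(69416517/34773268) = 34773268/69416517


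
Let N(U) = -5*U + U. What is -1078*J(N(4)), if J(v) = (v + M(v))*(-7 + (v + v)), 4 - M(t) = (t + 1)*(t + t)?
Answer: -20684664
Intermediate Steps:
M(t) = 4 - 2*t*(1 + t) (M(t) = 4 - (t + 1)*(t + t) = 4 - (1 + t)*2*t = 4 - 2*t*(1 + t))
N(U) = -4*U
J(v) = (-7 + 2*v)*(4 - v - 2*v**2) (J(v) = (v + (4 - 2*v - 2*v**2))*(-7 + (v + v)) = (4 - v - 2*v**2)*(-7 + 2*v) = (-7 + 2*v)*(4 - v - 2*v**2))
-1078*J(N(4)) = -1078*(-28 - 4*(-4*4)**3 + 12*(-4*4)**2 + 15*(-4*4)) = -1078*(-28 - 4*(-16)**3 + 12*(-16)**2 + 15*(-16)) = -1078*(-28 - 4*(-4096) + 12*256 - 240) = -1078*(-28 + 16384 + 3072 - 240) = -1078*19188 = -20684664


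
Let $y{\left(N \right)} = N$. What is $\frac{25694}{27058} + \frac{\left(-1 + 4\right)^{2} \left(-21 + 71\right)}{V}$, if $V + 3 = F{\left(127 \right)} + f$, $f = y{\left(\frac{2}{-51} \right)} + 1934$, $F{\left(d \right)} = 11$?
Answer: $\frac{158285743}{133991216} \approx 1.1813$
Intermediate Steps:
$f = \frac{98632}{51}$ ($f = \frac{2}{-51} + 1934 = 2 \left(- \frac{1}{51}\right) + 1934 = - \frac{2}{51} + 1934 = \frac{98632}{51} \approx 1934.0$)
$V = \frac{99040}{51}$ ($V = -3 + \left(11 + \frac{98632}{51}\right) = -3 + \frac{99193}{51} = \frac{99040}{51} \approx 1942.0$)
$\frac{25694}{27058} + \frac{\left(-1 + 4\right)^{2} \left(-21 + 71\right)}{V} = \frac{25694}{27058} + \frac{\left(-1 + 4\right)^{2} \left(-21 + 71\right)}{\frac{99040}{51}} = 25694 \cdot \frac{1}{27058} + 3^{2} \cdot 50 \cdot \frac{51}{99040} = \frac{12847}{13529} + 9 \cdot 50 \cdot \frac{51}{99040} = \frac{12847}{13529} + 450 \cdot \frac{51}{99040} = \frac{12847}{13529} + \frac{2295}{9904} = \frac{158285743}{133991216}$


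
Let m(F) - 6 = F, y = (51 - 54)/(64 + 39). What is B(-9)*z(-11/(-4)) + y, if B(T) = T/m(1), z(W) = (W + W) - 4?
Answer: -2823/1442 ≈ -1.9577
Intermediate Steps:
y = -3/103 ≈ -0.029126
m(F) = 6 + F
z(W) = -4 + 2*W (z(W) = 2*W - 4 = -4 + 2*W)
B(T) = T/7 (B(T) = T/(6 + 1) = T/7)
B(-9)*z(-11/(-4)) + y = ((⅐)*(-9))*(-4 + 2*(-11/(-4))) - 3/103 = -9*(-4 + 2*(-11*(-¼)))/7 - 3/103 = -9*(-4 + 2*(11/4))/7 - 3/103 = -9*(-4 + 11/2)/7 - 3/103 = -9/7*3/2 - 3/103 = -27/14 - 3/103 = -2823/1442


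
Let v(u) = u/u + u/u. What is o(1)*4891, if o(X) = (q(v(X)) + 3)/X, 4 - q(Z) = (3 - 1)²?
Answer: 14673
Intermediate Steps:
v(u) = 2 (v(u) = 1 + 1 = 2)
q(Z) = 0 (q(Z) = 4 - (3 - 1)² = 4 - 1*2² = 4 - 1*4 = 4 - 4 = 0)
o(X) = 3/X (o(X) = (0 + 3)/X = 3/X)
o(1)*4891 = (3/1)*4891 = (3*1)*4891 = 3*4891 = 14673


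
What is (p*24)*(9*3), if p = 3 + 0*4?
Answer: 1944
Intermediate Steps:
p = 3 (p = 3 + 0 = 3)
(p*24)*(9*3) = (3*24)*(9*3) = 72*27 = 1944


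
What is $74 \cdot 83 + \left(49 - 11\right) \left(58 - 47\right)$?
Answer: $6560$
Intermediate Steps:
$74 \cdot 83 + \left(49 - 11\right) \left(58 - 47\right) = 6142 + 38 \cdot 11 = 6142 + 418 = 6560$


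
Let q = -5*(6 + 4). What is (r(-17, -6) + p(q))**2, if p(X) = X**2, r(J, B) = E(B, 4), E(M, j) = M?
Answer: 6220036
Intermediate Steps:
r(J, B) = B
q = -50 (q = -5*10 = -50)
(r(-17, -6) + p(q))**2 = (-6 + (-50)**2)**2 = (-6 + 2500)**2 = 2494**2 = 6220036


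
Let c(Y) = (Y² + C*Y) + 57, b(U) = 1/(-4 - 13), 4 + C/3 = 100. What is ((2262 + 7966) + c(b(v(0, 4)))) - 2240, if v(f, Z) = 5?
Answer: 2320110/289 ≈ 8028.1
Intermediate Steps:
C = 288 (C = -12 + 3*100 = -12 + 300 = 288)
b(U) = -1/17 (b(U) = 1/(-17) = -1/17)
c(Y) = 57 + Y² + 288*Y (c(Y) = (Y² + 288*Y) + 57 = 57 + Y² + 288*Y)
((2262 + 7966) + c(b(v(0, 4)))) - 2240 = ((2262 + 7966) + (57 + (-1/17)² + 288*(-1/17))) - 2240 = (10228 + (57 + 1/289 - 288/17)) - 2240 = (10228 + 11578/289) - 2240 = 2967470/289 - 2240 = 2320110/289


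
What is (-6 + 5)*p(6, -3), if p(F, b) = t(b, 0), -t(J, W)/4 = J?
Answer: -12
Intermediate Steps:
t(J, W) = -4*J
p(F, b) = -4*b
(-6 + 5)*p(6, -3) = (-6 + 5)*(-4*(-3)) = -1*12 = -12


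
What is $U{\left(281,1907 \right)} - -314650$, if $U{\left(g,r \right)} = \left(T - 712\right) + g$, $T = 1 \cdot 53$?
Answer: $314272$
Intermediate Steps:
$T = 53$
$U{\left(g,r \right)} = -659 + g$ ($U{\left(g,r \right)} = \left(53 - 712\right) + g = -659 + g$)
$U{\left(281,1907 \right)} - -314650 = \left(-659 + 281\right) - -314650 = -378 + 314650 = 314272$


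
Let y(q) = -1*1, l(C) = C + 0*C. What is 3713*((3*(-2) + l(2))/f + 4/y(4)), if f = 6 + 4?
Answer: -81686/5 ≈ -16337.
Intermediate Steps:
f = 10
l(C) = C (l(C) = C + 0 = C)
y(q) = -1
3713*((3*(-2) + l(2))/f + 4/y(4)) = 3713*((3*(-2) + 2)/10 + 4/(-1)) = 3713*((-6 + 2)*(⅒) + 4*(-1)) = 3713*(-4*⅒ - 4) = 3713*(-⅖ - 4) = 3713*(-22/5) = -81686/5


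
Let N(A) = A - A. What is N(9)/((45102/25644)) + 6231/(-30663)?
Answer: -2077/10221 ≈ -0.20321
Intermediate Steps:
N(A) = 0
N(9)/((45102/25644)) + 6231/(-30663) = 0/((45102/25644)) + 6231/(-30663) = 0/((45102*(1/25644))) + 6231*(-1/30663) = 0/(7517/4274) - 2077/10221 = 0*(4274/7517) - 2077/10221 = 0 - 2077/10221 = -2077/10221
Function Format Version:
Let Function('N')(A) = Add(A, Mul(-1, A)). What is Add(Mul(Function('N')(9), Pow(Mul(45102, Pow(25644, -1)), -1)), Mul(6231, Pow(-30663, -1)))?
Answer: Rational(-2077, 10221) ≈ -0.20321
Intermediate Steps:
Function('N')(A) = 0
Add(Mul(Function('N')(9), Pow(Mul(45102, Pow(25644, -1)), -1)), Mul(6231, Pow(-30663, -1))) = Add(Mul(0, Pow(Mul(45102, Pow(25644, -1)), -1)), Mul(6231, Pow(-30663, -1))) = Add(Mul(0, Pow(Mul(45102, Rational(1, 25644)), -1)), Mul(6231, Rational(-1, 30663))) = Add(Mul(0, Pow(Rational(7517, 4274), -1)), Rational(-2077, 10221)) = Add(Mul(0, Rational(4274, 7517)), Rational(-2077, 10221)) = Add(0, Rational(-2077, 10221)) = Rational(-2077, 10221)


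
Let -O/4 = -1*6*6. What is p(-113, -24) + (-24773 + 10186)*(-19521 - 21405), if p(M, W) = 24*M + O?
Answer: 596984994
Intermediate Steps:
O = 144 (O = -4*(-1*6)*6 = -(-24)*6 = -4*(-36) = 144)
p(M, W) = 144 + 24*M (p(M, W) = 24*M + 144 = 144 + 24*M)
p(-113, -24) + (-24773 + 10186)*(-19521 - 21405) = (144 + 24*(-113)) + (-24773 + 10186)*(-19521 - 21405) = (144 - 2712) - 14587*(-40926) = -2568 + 596987562 = 596984994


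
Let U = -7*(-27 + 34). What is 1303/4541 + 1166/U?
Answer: -5230959/222509 ≈ -23.509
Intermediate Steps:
U = -49 (U = -7*7 = -49)
1303/4541 + 1166/U = 1303/4541 + 1166/(-49) = 1303*(1/4541) + 1166*(-1/49) = 1303/4541 - 1166/49 = -5230959/222509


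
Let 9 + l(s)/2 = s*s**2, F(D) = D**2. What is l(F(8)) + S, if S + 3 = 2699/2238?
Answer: 1173312245/2238 ≈ 5.2427e+5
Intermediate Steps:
l(s) = -18 + 2*s**3 (l(s) = -18 + 2*(s*s**2) = -18 + 2*s**3)
S = -4015/2238 (S = -3 + 2699/2238 = -4015/2238 ≈ -1.7940)
l(F(8)) + S = (-18 + 2*(8**2)**3) - 4015/2238 = (-18 + 2*64**3) - 4015/2238 = (-18 + 2*262144) - 4015/2238 = (-18 + 524288) - 4015/2238 = 524270 - 4015/2238 = 1173312245/2238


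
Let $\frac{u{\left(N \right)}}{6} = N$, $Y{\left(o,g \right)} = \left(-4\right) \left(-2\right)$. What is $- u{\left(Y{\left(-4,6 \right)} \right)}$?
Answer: $-48$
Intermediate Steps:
$Y{\left(o,g \right)} = 8$
$u{\left(N \right)} = 6 N$
$- u{\left(Y{\left(-4,6 \right)} \right)} = - 6 \cdot 8 = \left(-1\right) 48 = -48$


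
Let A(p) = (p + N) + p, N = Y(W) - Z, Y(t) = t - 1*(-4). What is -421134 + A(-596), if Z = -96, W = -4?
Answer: -422230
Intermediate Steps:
Y(t) = 4 + t (Y(t) = t + 4 = 4 + t)
N = 96 (N = (4 - 4) - 1*(-96) = 0 + 96 = 96)
A(p) = 96 + 2*p (A(p) = (p + 96) + p = (96 + p) + p = 96 + 2*p)
-421134 + A(-596) = -421134 + (96 + 2*(-596)) = -421134 + (96 - 1192) = -421134 - 1096 = -422230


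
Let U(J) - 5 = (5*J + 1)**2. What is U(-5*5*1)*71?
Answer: 1092051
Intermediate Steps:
U(J) = 5 + (1 + 5*J)**2 (U(J) = 5 + (5*J + 1)**2 = 5 + (1 + 5*J)**2)
U(-5*5*1)*71 = (5 + (1 + 5*(-5*5*1))**2)*71 = (5 + (1 + 5*(-25*1))**2)*71 = (5 + (1 + 5*(-25))**2)*71 = (5 + (1 - 125)**2)*71 = (5 + (-124)**2)*71 = (5 + 15376)*71 = 15381*71 = 1092051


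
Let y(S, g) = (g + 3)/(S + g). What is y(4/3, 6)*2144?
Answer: 28944/11 ≈ 2631.3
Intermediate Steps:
y(S, g) = (3 + g)/(S + g)
y(4/3, 6)*2144 = ((3 + 6)/(4/3 + 6))*2144 = (9/(4*(⅓) + 6))*2144 = (9/(4/3 + 6))*2144 = (9/(22/3))*2144 = ((3/22)*9)*2144 = (27/22)*2144 = 28944/11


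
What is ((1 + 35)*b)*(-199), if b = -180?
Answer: 1289520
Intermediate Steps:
((1 + 35)*b)*(-199) = ((1 + 35)*(-180))*(-199) = (36*(-180))*(-199) = -6480*(-199) = 1289520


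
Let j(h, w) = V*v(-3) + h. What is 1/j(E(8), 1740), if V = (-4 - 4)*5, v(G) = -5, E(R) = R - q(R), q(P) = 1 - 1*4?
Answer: 1/211 ≈ 0.0047393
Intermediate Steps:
q(P) = -3 (q(P) = 1 - 4 = -3)
E(R) = 3 + R (E(R) = R - 1*(-3) = R + 3 = 3 + R)
V = -40 (V = -8*5 = -40)
j(h, w) = 200 + h (j(h, w) = -40*(-5) + h = 200 + h)
1/j(E(8), 1740) = 1/(200 + (3 + 8)) = 1/(200 + 11) = 1/211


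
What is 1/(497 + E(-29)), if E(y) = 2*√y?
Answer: 497/247125 - 2*I*√29/247125 ≈ 0.0020111 - 4.3583e-5*I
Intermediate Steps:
1/(497 + E(-29)) = 1/(497 + 2*√(-29)) = 1/(497 + 2*(I*√29)) = 1/(497 + 2*I*√29)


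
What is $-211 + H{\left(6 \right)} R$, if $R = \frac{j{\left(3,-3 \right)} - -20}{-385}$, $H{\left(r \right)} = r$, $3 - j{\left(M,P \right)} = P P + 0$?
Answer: $- \frac{11617}{55} \approx -211.22$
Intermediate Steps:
$j{\left(M,P \right)} = 3 - P^{2}$ ($j{\left(M,P \right)} = 3 - \left(P P + 0\right) = 3 - \left(P^{2} + 0\right) = 3 - P^{2}$)
$R = - \frac{2}{55}$ ($R = \frac{\left(3 - \left(-3\right)^{2}\right) - -20}{-385} = \left(\left(3 - 9\right) + 20\right) \left(- \frac{1}{385}\right) = \left(-6 + 20\right) \left(- \frac{1}{385}\right) = 14 \left(- \frac{1}{385}\right) = - \frac{2}{55} \approx -0.036364$)
$-211 + H{\left(6 \right)} R = -211 + 6 \left(- \frac{2}{55}\right) = -211 - \frac{12}{55} = - \frac{11617}{55}$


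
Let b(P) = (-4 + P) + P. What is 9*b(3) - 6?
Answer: 12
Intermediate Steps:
b(P) = -4 + 2*P
9*b(3) - 6 = 9*(-4 + 2*3) - 6 = 9*(-4 + 6) - 6 = 9*2 - 6 = 18 - 6 = 12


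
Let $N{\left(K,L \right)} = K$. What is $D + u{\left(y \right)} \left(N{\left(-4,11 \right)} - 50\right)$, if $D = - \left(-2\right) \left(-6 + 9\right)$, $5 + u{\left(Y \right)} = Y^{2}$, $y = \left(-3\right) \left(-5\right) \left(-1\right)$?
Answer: $-11874$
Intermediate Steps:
$y = -15$ ($y = 15 \left(-1\right) = -15$)
$u{\left(Y \right)} = -5 + Y^{2}$
$D = 6$ ($D = - \left(-2\right) 3 = \left(-1\right) \left(-6\right) = 6$)
$D + u{\left(y \right)} \left(N{\left(-4,11 \right)} - 50\right) = 6 + \left(-5 + \left(-15\right)^{2}\right) \left(-4 - 50\right) = 6 + \left(-5 + 225\right) \left(-54\right) = 6 + 220 \left(-54\right) = 6 - 11880 = -11874$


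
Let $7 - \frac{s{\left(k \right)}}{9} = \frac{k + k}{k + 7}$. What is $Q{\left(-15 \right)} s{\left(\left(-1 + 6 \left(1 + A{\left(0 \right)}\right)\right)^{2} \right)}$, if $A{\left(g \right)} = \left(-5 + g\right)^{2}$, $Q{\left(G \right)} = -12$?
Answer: $- \frac{1622349}{3004} \approx -540.06$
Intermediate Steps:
$s{\left(k \right)} = 63 - \frac{18 k}{7 + k}$ ($s{\left(k \right)} = 63 - 9 \frac{k + k}{k + 7} = 63 - 9 \frac{2 k}{7 + k} = 63 - \frac{18 k}{7 + k}$)
$Q{\left(-15 \right)} s{\left(\left(-1 + 6 \left(1 + A{\left(0 \right)}\right)\right)^{2} \right)} = - 12 \frac{9 \left(49 + 5 \left(-1 + 6 \left(1 + \left(-5 + 0\right)^{2}\right)\right)^{2}\right)}{7 + \left(-1 + 6 \left(1 + \left(-5 + 0\right)^{2}\right)\right)^{2}} = - 12 \frac{9 \left(49 + 5 \left(-1 + 6 \left(1 + \left(-5\right)^{2}\right)\right)^{2}\right)}{7 + \left(-1 + 6 \left(1 + \left(-5\right)^{2}\right)\right)^{2}} = - 12 \frac{9 \left(49 + 5 \left(-1 + 6 \left(1 + 25\right)\right)^{2}\right)}{7 + \left(-1 + 6 \left(1 + 25\right)\right)^{2}} = - 12 \frac{9 \left(49 + 5 \left(-1 + 6 \cdot 26\right)^{2}\right)}{7 + \left(-1 + 6 \cdot 26\right)^{2}} = - 12 \frac{9 \left(49 + 5 \left(-1 + 156\right)^{2}\right)}{7 + \left(-1 + 156\right)^{2}} = - 12 \frac{9 \left(49 + 5 \cdot 155^{2}\right)}{7 + 155^{2}} = - 12 \frac{9 \left(49 + 5 \cdot 24025\right)}{7 + 24025} = - 12 \frac{9 \left(49 + 120125\right)}{24032} = - 12 \cdot 9 \cdot \frac{1}{24032} \cdot 120174 = \left(-12\right) \frac{540783}{12016} = - \frac{1622349}{3004}$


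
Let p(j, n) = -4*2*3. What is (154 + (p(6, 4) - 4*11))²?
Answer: 7396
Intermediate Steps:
p(j, n) = -24 (p(j, n) = -8*3 = -24)
(154 + (p(6, 4) - 4*11))² = (154 + (-24 - 4*11))² = (154 + (-24 - 44))² = (154 - 68)² = 86² = 7396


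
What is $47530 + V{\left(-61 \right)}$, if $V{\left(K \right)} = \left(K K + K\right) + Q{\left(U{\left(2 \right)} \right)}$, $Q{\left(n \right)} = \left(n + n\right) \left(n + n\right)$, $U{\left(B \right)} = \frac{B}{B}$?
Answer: $51194$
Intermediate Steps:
$U{\left(B \right)} = 1$
$Q{\left(n \right)} = 4 n^{2}$ ($Q{\left(n \right)} = 2 n 2 n = 4 n^{2}$)
$V{\left(K \right)} = 4 + K + K^{2}$ ($V{\left(K \right)} = \left(K K + K\right) + 4 \cdot 1^{2} = \left(K^{2} + K\right) + 4 \cdot 1 = \left(K + K^{2}\right) + 4 = 4 + K + K^{2}$)
$47530 + V{\left(-61 \right)} = 47530 + \left(4 - 61 + \left(-61\right)^{2}\right) = 47530 + \left(4 - 61 + 3721\right) = 47530 + 3664 = 51194$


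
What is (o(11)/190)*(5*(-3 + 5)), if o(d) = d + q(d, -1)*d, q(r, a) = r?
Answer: 132/19 ≈ 6.9474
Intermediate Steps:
o(d) = d + d**2 (o(d) = d + d*d = d + d**2)
(o(11)/190)*(5*(-3 + 5)) = ((11*(1 + 11))/190)*(5*(-3 + 5)) = ((11*12)*(1/190))*(5*2) = (132*(1/190))*10 = (66/95)*10 = 132/19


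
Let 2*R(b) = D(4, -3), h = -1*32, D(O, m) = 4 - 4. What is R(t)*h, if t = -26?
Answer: 0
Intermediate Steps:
D(O, m) = 0
h = -32
R(b) = 0 (R(b) = (1/2)*0 = 0)
R(t)*h = 0*(-32) = 0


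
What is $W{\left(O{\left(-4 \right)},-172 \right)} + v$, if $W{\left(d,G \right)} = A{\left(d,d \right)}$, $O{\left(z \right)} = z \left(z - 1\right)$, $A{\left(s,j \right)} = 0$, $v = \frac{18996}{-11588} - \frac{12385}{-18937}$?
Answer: $- \frac{54052468}{54860489} \approx -0.98527$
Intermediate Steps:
$v = - \frac{54052468}{54860489}$ ($v = 18996 \left(- \frac{1}{11588}\right) - - \frac{12385}{18937} = - \frac{4749}{2897} + \frac{12385}{18937} = - \frac{54052468}{54860489} \approx -0.98527$)
$O{\left(z \right)} = z \left(-1 + z\right)$
$W{\left(d,G \right)} = 0$
$W{\left(O{\left(-4 \right)},-172 \right)} + v = 0 - \frac{54052468}{54860489} = - \frac{54052468}{54860489}$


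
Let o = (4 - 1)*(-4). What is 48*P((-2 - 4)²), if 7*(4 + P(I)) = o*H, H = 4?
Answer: -3648/7 ≈ -521.14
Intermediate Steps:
o = -12 (o = 3*(-4) = -12)
P(I) = -76/7 (P(I) = -4 + (-12*4)/7 = -4 + (⅐)*(-48) = -4 - 48/7 = -76/7)
48*P((-2 - 4)²) = 48*(-76/7) = -3648/7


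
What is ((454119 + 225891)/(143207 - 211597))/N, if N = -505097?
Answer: 68001/3454358383 ≈ 1.9686e-5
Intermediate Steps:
((454119 + 225891)/(143207 - 211597))/N = ((454119 + 225891)/(143207 - 211597))/(-505097) = (680010/(-68390))*(-1/505097) = (680010*(-1/68390))*(-1/505097) = -68001/6839*(-1/505097) = 68001/3454358383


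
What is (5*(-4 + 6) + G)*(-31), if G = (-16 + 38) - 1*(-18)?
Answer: -1550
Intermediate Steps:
G = 40 (G = 22 + 18 = 40)
(5*(-4 + 6) + G)*(-31) = (5*(-4 + 6) + 40)*(-31) = (5*2 + 40)*(-31) = (10 + 40)*(-31) = 50*(-31) = -1550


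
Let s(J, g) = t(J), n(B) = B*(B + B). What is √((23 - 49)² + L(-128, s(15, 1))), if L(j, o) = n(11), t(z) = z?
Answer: 3*√102 ≈ 30.299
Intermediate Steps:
n(B) = 2*B² (n(B) = B*(2*B) = 2*B²)
s(J, g) = J
L(j, o) = 242 (L(j, o) = 2*11² = 2*121 = 242)
√((23 - 49)² + L(-128, s(15, 1))) = √((23 - 49)² + 242) = √((-26)² + 242) = √(676 + 242) = √918 = 3*√102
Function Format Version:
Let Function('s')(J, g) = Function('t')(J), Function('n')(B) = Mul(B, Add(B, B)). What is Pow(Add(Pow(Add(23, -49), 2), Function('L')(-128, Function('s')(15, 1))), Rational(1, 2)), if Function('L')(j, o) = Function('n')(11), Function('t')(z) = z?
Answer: Mul(3, Pow(102, Rational(1, 2))) ≈ 30.299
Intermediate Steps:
Function('n')(B) = Mul(2, Pow(B, 2)) (Function('n')(B) = Mul(B, Mul(2, B)) = Mul(2, Pow(B, 2)))
Function('s')(J, g) = J
Function('L')(j, o) = 242 (Function('L')(j, o) = Mul(2, Pow(11, 2)) = Mul(2, 121) = 242)
Pow(Add(Pow(Add(23, -49), 2), Function('L')(-128, Function('s')(15, 1))), Rational(1, 2)) = Pow(Add(Pow(Add(23, -49), 2), 242), Rational(1, 2)) = Pow(Add(Pow(-26, 2), 242), Rational(1, 2)) = Pow(Add(676, 242), Rational(1, 2)) = Pow(918, Rational(1, 2)) = Mul(3, Pow(102, Rational(1, 2)))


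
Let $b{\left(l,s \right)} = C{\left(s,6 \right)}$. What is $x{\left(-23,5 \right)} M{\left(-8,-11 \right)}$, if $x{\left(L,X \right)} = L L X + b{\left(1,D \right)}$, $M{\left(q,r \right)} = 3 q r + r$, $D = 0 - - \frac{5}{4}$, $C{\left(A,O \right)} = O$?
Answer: $670703$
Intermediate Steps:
$D = \frac{5}{4}$ ($D = 0 - \left(-5\right) \frac{1}{4} = 0 - - \frac{5}{4} = 0 + \frac{5}{4} = \frac{5}{4} \approx 1.25$)
$M{\left(q,r \right)} = r + 3 q r$ ($M{\left(q,r \right)} = 3 q r + r = r + 3 q r$)
$b{\left(l,s \right)} = 6$
$x{\left(L,X \right)} = 6 + X L^{2}$ ($x{\left(L,X \right)} = L L X + 6 = L^{2} X + 6 = X L^{2} + 6 = 6 + X L^{2}$)
$x{\left(-23,5 \right)} M{\left(-8,-11 \right)} = \left(6 + 5 \left(-23\right)^{2}\right) \left(- 11 \left(1 + 3 \left(-8\right)\right)\right) = \left(6 + 5 \cdot 529\right) \left(- 11 \left(1 - 24\right)\right) = \left(6 + 2645\right) \left(\left(-11\right) \left(-23\right)\right) = 2651 \cdot 253 = 670703$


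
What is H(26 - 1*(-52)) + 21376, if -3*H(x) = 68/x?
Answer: 2500958/117 ≈ 21376.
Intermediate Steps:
H(x) = -68/(3*x)
H(26 - 1*(-52)) + 21376 = -68/(3*(26 - 1*(-52))) + 21376 = -68/(3*(26 + 52)) + 21376 = -68/3/78 + 21376 = -68/3*1/78 + 21376 = -34/117 + 21376 = 2500958/117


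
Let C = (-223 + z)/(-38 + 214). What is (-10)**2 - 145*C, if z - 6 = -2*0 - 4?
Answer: 49645/176 ≈ 282.07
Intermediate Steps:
z = 2 (z = 6 + (-2*0 - 4) = 6 + (0 - 4) = 6 - 4 = 2)
C = -221/176 (C = (-223 + 2)/(-38 + 214) = -221/176 ≈ -1.2557)
(-10)**2 - 145*C = (-10)**2 - 145*(-221/176) = 100 + 32045/176 = 49645/176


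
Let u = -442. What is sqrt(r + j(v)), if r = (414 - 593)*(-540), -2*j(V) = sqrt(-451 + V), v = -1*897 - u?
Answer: sqrt(386640 - 2*I*sqrt(906))/2 ≈ 310.9 - 0.024204*I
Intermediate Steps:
v = -455 (v = -1*897 - 1*(-442) = -897 + 442 = -455)
j(V) = -sqrt(-451 + V)/2
r = 96660 (r = -179*(-540) = 96660)
sqrt(r + j(v)) = sqrt(96660 - sqrt(-451 - 455)/2) = sqrt(96660 - I*sqrt(906)/2)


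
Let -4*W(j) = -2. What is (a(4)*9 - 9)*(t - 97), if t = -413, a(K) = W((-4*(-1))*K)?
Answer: 2295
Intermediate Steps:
W(j) = 1/2 (W(j) = -1/4*(-2) = 1/2)
a(K) = 1/2
(a(4)*9 - 9)*(t - 97) = ((1/2)*9 - 9)*(-413 - 97) = (9/2 - 9)*(-510) = -9/2*(-510) = 2295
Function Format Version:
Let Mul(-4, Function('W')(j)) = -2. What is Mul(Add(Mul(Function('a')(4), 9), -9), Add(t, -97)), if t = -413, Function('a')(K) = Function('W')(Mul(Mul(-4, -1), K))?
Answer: 2295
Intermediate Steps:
Function('W')(j) = Rational(1, 2) (Function('W')(j) = Mul(Rational(-1, 4), -2) = Rational(1, 2))
Function('a')(K) = Rational(1, 2)
Mul(Add(Mul(Function('a')(4), 9), -9), Add(t, -97)) = Mul(Add(Mul(Rational(1, 2), 9), -9), Add(-413, -97)) = Mul(Add(Rational(9, 2), -9), -510) = Mul(Rational(-9, 2), -510) = 2295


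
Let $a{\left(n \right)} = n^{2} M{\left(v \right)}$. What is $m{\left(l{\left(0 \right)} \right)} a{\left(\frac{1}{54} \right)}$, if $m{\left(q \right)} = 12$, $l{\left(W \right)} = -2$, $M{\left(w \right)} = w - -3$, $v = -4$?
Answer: $- \frac{1}{243} \approx -0.0041152$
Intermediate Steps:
$M{\left(w \right)} = 3 + w$ ($M{\left(w \right)} = w + 3 = 3 + w$)
$a{\left(n \right)} = - n^{2}$ ($a{\left(n \right)} = n^{2} \left(3 - 4\right) = n^{2} \left(-1\right) = - n^{2}$)
$m{\left(l{\left(0 \right)} \right)} a{\left(\frac{1}{54} \right)} = 12 \left(- \left(\frac{1}{54}\right)^{2}\right) = 12 \left(- \frac{1}{2916}\right) = - \frac{1}{243}$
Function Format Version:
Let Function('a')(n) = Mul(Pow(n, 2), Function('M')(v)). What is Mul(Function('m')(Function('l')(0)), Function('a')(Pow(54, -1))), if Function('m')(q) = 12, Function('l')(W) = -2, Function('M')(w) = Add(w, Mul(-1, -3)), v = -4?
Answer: Rational(-1, 243) ≈ -0.0041152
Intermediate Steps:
Function('M')(w) = Add(3, w) (Function('M')(w) = Add(w, 3) = Add(3, w))
Function('a')(n) = Mul(-1, Pow(n, 2)) (Function('a')(n) = Mul(Pow(n, 2), Add(3, -4)) = Mul(Pow(n, 2), -1) = Mul(-1, Pow(n, 2)))
Mul(Function('m')(Function('l')(0)), Function('a')(Pow(54, -1))) = Mul(12, Mul(-1, Pow(Pow(54, -1), 2))) = Mul(12, Mul(-1, Pow(Rational(1, 54), 2))) = Mul(12, Mul(-1, Rational(1, 2916))) = Mul(12, Rational(-1, 2916)) = Rational(-1, 243)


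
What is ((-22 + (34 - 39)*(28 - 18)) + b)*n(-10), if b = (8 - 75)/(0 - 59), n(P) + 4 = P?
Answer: 58534/59 ≈ 992.10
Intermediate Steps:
n(P) = -4 + P
b = 67/59 (b = -67/(-59) = -67*(-1/59) = 67/59 ≈ 1.1356)
((-22 + (34 - 39)*(28 - 18)) + b)*n(-10) = ((-22 + (34 - 39)*(28 - 18)) + 67/59)*(-4 - 10) = ((-22 - 5*10) + 67/59)*(-14) = ((-22 - 50) + 67/59)*(-14) = (-72 + 67/59)*(-14) = -4181/59*(-14) = 58534/59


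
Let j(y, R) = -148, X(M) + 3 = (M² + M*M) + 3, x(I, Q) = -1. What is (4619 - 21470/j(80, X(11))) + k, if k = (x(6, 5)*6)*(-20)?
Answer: 361421/74 ≈ 4884.1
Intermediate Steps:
X(M) = 2*M² (X(M) = -3 + ((M² + M*M) + 3) = -3 + ((M² + M²) + 3) = -3 + (2*M² + 3) = -3 + (3 + 2*M²) = 2*M²)
k = 120 (k = -1*6*(-20) = -6*(-20) = 120)
(4619 - 21470/j(80, X(11))) + k = (4619 - 21470/(-148)) + 120 = (4619 - 21470*(-1)/148) + 120 = (4619 - 1*(-10735/74)) + 120 = (4619 + 10735/74) + 120 = 352541/74 + 120 = 361421/74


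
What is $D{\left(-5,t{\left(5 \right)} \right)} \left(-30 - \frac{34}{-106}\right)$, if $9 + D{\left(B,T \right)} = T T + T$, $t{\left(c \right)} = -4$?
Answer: $- \frac{4719}{53} \approx -89.038$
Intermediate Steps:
$D{\left(B,T \right)} = -9 + T + T^{2}$ ($D{\left(B,T \right)} = -9 + \left(T T + T\right) = -9 + \left(T^{2} + T\right) = -9 + \left(T + T^{2}\right) = -9 + T + T^{2}$)
$D{\left(-5,t{\left(5 \right)} \right)} \left(-30 - \frac{34}{-106}\right) = \left(-9 - 4 + \left(-4\right)^{2}\right) \left(-30 - \frac{34}{-106}\right) = \left(-9 - 4 + 16\right) \left(-30 - - \frac{17}{53}\right) = 3 \left(-30 + \frac{17}{53}\right) = 3 \left(- \frac{1573}{53}\right) = - \frac{4719}{53}$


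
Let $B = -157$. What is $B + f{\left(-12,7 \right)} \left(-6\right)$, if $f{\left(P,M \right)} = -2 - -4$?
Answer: $-169$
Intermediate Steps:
$f{\left(P,M \right)} = 2$ ($f{\left(P,M \right)} = -2 + 4 = 2$)
$B + f{\left(-12,7 \right)} \left(-6\right) = -157 + 2 \left(-6\right) = -157 - 12 = -169$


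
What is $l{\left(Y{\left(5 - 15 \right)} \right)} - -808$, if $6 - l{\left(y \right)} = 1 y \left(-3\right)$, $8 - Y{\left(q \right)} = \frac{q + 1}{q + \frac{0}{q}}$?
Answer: $\frac{8353}{10} \approx 835.3$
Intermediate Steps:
$Y{\left(q \right)} = 8 - \frac{1 + q}{q}$ ($Y{\left(q \right)} = 8 - \frac{q + 1}{q + \frac{0}{q}} = 8 - \frac{1 + q}{q + 0} = 8 - \frac{1 + q}{q}$)
$l{\left(y \right)} = 6 + 3 y$ ($l{\left(y \right)} = 6 - 1 y \left(-3\right) = 6 - y \left(-3\right) = 6 - - 3 y = 6 + 3 y$)
$l{\left(Y{\left(5 - 15 \right)} \right)} - -808 = \left(6 + 3 \left(7 - \frac{1}{5 - 15}\right)\right) - -808 = \left(6 + 3 \left(7 - \frac{1}{5 - 15}\right)\right) + 808 = \left(6 + 3 \left(7 - \frac{1}{-10}\right)\right) + 808 = \left(6 + 3 \left(7 - - \frac{1}{10}\right)\right) + 808 = \left(6 + 3 \left(7 + \frac{1}{10}\right)\right) + 808 = \left(6 + 3 \cdot \frac{71}{10}\right) + 808 = \left(6 + \frac{213}{10}\right) + 808 = \frac{273}{10} + 808 = \frac{8353}{10}$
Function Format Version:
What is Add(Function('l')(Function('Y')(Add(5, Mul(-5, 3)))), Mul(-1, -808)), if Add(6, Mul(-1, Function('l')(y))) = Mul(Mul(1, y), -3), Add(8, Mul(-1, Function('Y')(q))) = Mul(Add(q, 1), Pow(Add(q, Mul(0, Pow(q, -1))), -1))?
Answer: Rational(8353, 10) ≈ 835.30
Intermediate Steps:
Function('Y')(q) = Add(8, Mul(-1, Pow(q, -1), Add(1, q))) (Function('Y')(q) = Add(8, Mul(-1, Mul(Add(q, 1), Pow(Add(q, Mul(0, Pow(q, -1))), -1)))) = Add(8, Mul(-1, Mul(Add(1, q), Pow(Add(q, 0), -1)))) = Add(8, Mul(-1, Mul(Add(1, q), Pow(q, -1)))) = Add(8, Mul(-1, Mul(Pow(q, -1), Add(1, q)))) = Add(8, Mul(-1, Pow(q, -1), Add(1, q))))
Function('l')(y) = Add(6, Mul(3, y)) (Function('l')(y) = Add(6, Mul(-1, Mul(Mul(1, y), -3))) = Add(6, Mul(-1, Mul(y, -3))) = Add(6, Mul(-1, Mul(-3, y))) = Add(6, Mul(3, y)))
Add(Function('l')(Function('Y')(Add(5, Mul(-5, 3)))), Mul(-1, -808)) = Add(Add(6, Mul(3, Add(7, Mul(-1, Pow(Add(5, Mul(-5, 3)), -1))))), Mul(-1, -808)) = Add(Add(6, Mul(3, Add(7, Mul(-1, Pow(Add(5, -15), -1))))), 808) = Add(Add(6, Mul(3, Add(7, Mul(-1, Pow(-10, -1))))), 808) = Add(Add(6, Mul(3, Add(7, Mul(-1, Rational(-1, 10))))), 808) = Add(Add(6, Mul(3, Add(7, Rational(1, 10)))), 808) = Add(Add(6, Mul(3, Rational(71, 10))), 808) = Add(Add(6, Rational(213, 10)), 808) = Add(Rational(273, 10), 808) = Rational(8353, 10)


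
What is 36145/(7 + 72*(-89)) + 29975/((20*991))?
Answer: -104904785/25373564 ≈ -4.1344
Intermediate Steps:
36145/(7 + 72*(-89)) + 29975/((20*991)) = 36145/(7 - 6408) + 29975/19820 = 36145/(-6401) + 29975*(1/19820) = 36145*(-1/6401) + 5995/3964 = -36145/6401 + 5995/3964 = -104904785/25373564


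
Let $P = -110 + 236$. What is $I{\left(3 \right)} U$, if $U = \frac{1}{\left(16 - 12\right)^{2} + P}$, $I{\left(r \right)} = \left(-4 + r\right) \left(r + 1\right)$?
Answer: $- \frac{2}{71} \approx -0.028169$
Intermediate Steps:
$P = 126$
$I{\left(r \right)} = \left(1 + r\right) \left(-4 + r\right)$ ($I{\left(r \right)} = \left(-4 + r\right) \left(1 + r\right) = \left(1 + r\right) \left(-4 + r\right)$)
$U = \frac{1}{142}$ ($U = \frac{1}{\left(16 - 12\right)^{2} + 126} = \frac{1}{4^{2} + 126} = \frac{1}{16 + 126} = \frac{1}{142} \approx 0.0070423$)
$I{\left(3 \right)} U = \left(-4 + 3^{2} - 9\right) \frac{1}{142} = \left(-4 + 9 - 9\right) \frac{1}{142} = \left(-4\right) \frac{1}{142} = - \frac{2}{71}$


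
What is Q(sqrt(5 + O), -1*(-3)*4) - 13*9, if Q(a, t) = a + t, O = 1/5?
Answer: -105 + sqrt(130)/5 ≈ -102.72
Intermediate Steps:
O = 1/5 ≈ 0.20000
Q(sqrt(5 + O), -1*(-3)*4) - 13*9 = (sqrt(5 + 1/5) - 1*(-3)*4) - 13*9 = (sqrt(26/5) + 3*4) - 117 = (sqrt(130)/5 + 12) - 117 = (12 + sqrt(130)/5) - 117 = -105 + sqrt(130)/5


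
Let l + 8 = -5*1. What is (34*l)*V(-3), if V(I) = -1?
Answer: 442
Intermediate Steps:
l = -13 (l = -8 - 5*1 = -8 - 5 = -13)
(34*l)*V(-3) = (34*(-13))*(-1) = -442*(-1) = 442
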